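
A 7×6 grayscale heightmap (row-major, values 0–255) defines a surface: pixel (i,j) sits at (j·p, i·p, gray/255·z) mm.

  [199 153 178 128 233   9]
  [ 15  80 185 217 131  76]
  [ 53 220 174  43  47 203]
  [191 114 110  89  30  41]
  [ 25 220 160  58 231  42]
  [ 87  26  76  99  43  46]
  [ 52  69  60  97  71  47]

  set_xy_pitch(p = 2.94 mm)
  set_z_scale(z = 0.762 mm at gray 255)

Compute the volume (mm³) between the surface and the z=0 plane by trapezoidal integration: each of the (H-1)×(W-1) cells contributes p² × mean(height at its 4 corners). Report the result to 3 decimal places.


height_mm = gray/255 × 0.762; cell vol = 2.94² × mean(4 corners)
unit = 2.94² × 0.762 / (4×255) = 0.00645728 mm³ per gray-sum
row 0: Σ corner-gray over 5 cells = 2909  → 18.7842
row 1: Σ corner-gray over 5 cells = 2541  → 16.4079
row 2: Σ corner-gray over 5 cells = 2142  → 13.8315
row 3: Σ corner-gray over 5 cells = 2323  → 15.0003
row 4: Σ corner-gray over 5 cells = 2026  → 13.0824
row 5: Σ corner-gray over 5 cells = 1314  → 8.4849
Σ rows: total corner-gray = 13255  → 85.5912 mm³

85.591


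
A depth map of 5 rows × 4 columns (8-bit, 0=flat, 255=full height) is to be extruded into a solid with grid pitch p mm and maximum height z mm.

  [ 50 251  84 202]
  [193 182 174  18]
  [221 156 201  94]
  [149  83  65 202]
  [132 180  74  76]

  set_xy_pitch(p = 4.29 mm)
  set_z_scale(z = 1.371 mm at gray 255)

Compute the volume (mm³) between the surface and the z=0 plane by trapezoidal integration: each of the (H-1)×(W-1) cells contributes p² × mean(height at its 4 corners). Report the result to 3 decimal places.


169.104

height_mm = gray/255 × 1.371; cell vol = 4.29² × mean(4 corners)
unit = 4.29² × 1.371 / (4×255) = 0.0247373 mm³ per gray-sum
row 0: Σ corner-gray over 3 cells = 1845  → 45.6403
row 1: Σ corner-gray over 3 cells = 1952  → 48.2872
row 2: Σ corner-gray over 3 cells = 1676  → 41.4597
row 3: Σ corner-gray over 3 cells = 1363  → 33.7169
Σ rows: total corner-gray = 6836  → 169.1040 mm³


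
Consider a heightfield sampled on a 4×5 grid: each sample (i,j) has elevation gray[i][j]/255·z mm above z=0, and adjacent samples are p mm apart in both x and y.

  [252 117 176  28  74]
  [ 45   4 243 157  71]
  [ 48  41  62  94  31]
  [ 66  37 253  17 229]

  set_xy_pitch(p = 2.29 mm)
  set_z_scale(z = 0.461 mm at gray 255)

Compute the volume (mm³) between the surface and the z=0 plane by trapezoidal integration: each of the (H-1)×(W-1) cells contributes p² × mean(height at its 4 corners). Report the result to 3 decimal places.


height_mm = gray/255 × 0.461; cell vol = 2.29² × mean(4 corners)
unit = 2.29² × 0.461 / (4×255) = 0.00237013 mm³ per gray-sum
row 0: Σ corner-gray over 4 cells = 1892  → 4.4843
row 1: Σ corner-gray over 4 cells = 1397  → 3.3111
row 2: Σ corner-gray over 4 cells = 1382  → 3.2755
Σ rows: total corner-gray = 4671  → 11.0709 mm³

11.071


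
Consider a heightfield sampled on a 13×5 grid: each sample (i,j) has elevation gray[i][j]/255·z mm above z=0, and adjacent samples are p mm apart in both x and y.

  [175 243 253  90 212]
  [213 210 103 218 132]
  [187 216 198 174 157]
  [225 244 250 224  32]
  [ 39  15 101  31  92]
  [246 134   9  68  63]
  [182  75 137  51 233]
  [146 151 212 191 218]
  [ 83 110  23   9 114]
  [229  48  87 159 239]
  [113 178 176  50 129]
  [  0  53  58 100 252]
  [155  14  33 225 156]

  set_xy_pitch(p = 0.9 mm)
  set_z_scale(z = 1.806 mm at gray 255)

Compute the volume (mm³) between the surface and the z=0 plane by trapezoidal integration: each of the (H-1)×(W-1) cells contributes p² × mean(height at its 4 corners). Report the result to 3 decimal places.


height_mm = gray/255 × 1.806; cell vol = 0.9² × mean(4 corners)
unit = 0.9² × 1.806 / (4×255) = 0.00143418 mm³ per gray-sum
row 0: Σ corner-gray over 4 cells = 2966  → 4.2538
row 1: Σ corner-gray over 4 cells = 2927  → 4.1978
row 2: Σ corner-gray over 4 cells = 3213  → 4.6080
row 3: Σ corner-gray over 4 cells = 2118  → 3.0376
row 4: Σ corner-gray over 4 cells = 1156  → 1.6579
row 5: Σ corner-gray over 4 cells = 1672  → 2.3979
row 6: Σ corner-gray over 4 cells = 2413  → 3.4607
row 7: Σ corner-gray over 4 cells = 1953  → 2.8009
row 8: Σ corner-gray over 4 cells = 1537  → 2.2043
row 9: Σ corner-gray over 4 cells = 2106  → 3.0204
row 10: Σ corner-gray over 4 cells = 1724  → 2.4725
row 11: Σ corner-gray over 4 cells = 1529  → 2.1929
Σ rows: total corner-gray = 25314  → 36.3047 mm³

36.305


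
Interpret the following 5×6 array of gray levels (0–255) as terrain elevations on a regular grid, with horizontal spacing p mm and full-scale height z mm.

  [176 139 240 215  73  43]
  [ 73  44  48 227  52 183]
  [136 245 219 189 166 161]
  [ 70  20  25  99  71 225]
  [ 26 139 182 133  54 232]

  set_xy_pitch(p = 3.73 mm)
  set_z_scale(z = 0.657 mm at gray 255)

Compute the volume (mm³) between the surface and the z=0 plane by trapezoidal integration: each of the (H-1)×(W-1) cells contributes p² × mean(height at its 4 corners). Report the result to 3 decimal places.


90.897

height_mm = gray/255 × 0.657; cell vol = 3.73² × mean(4 corners)
unit = 3.73² × 0.657 / (4×255) = 0.00896154 mm³ per gray-sum
row 0: Σ corner-gray over 5 cells = 2551  → 22.8609
row 1: Σ corner-gray over 5 cells = 2933  → 26.2842
row 2: Σ corner-gray over 5 cells = 2660  → 23.8377
row 3: Σ corner-gray over 5 cells = 1999  → 17.9141
Σ rows: total corner-gray = 10143  → 90.8969 mm³


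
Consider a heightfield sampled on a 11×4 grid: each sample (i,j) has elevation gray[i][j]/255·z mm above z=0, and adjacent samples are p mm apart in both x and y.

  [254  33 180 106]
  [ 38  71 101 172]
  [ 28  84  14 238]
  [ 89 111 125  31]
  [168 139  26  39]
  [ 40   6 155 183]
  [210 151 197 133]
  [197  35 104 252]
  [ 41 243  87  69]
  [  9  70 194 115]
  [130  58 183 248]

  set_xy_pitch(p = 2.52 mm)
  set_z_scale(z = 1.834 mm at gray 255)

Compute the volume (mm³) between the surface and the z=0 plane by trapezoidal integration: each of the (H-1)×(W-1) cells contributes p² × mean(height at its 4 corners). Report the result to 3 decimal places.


height_mm = gray/255 × 1.834; cell vol = 2.52² × mean(4 corners)
unit = 2.52² × 1.834 / (4×255) = 0.0114183 mm³ per gray-sum
row 0: Σ corner-gray over 3 cells = 1340  → 15.3005
row 1: Σ corner-gray over 3 cells = 1016  → 11.6010
row 2: Σ corner-gray over 3 cells = 1054  → 12.0349
row 3: Σ corner-gray over 3 cells = 1129  → 12.8912
row 4: Σ corner-gray over 3 cells = 1082  → 12.3546
row 5: Σ corner-gray over 3 cells = 1584  → 18.0865
row 6: Σ corner-gray over 3 cells = 1766  → 20.1647
row 7: Σ corner-gray over 3 cells = 1497  → 17.0931
row 8: Σ corner-gray over 3 cells = 1422  → 16.2368
row 9: Σ corner-gray over 3 cells = 1512  → 17.2644
Σ rows: total corner-gray = 13402  → 153.0276 mm³

153.028


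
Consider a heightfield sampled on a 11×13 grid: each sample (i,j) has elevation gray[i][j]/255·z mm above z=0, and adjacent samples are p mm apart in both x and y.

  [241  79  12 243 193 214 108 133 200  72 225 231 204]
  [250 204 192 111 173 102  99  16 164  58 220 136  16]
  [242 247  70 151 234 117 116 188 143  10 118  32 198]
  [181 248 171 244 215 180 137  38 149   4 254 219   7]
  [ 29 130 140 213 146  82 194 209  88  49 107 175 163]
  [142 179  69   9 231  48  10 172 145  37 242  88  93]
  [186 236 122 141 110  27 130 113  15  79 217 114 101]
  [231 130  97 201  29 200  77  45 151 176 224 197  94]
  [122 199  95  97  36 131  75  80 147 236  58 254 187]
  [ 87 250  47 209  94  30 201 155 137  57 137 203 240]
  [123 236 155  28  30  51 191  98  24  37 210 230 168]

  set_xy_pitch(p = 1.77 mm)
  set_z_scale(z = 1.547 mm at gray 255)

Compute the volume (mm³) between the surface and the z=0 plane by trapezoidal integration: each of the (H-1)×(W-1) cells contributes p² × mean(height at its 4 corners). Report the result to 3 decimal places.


308.861

height_mm = gray/255 × 1.547; cell vol = 1.77² × mean(4 corners)
unit = 1.77² × 1.547 / (4×255) = 0.00475157 mm³ per gray-sum
row 0: Σ corner-gray over 12 cells = 7081  → 33.6458
row 1: Σ corner-gray over 12 cells = 6508  → 30.9232
row 2: Σ corner-gray over 12 cells = 7198  → 34.2018
row 3: Σ corner-gray over 12 cells = 7164  → 34.0402
row 4: Σ corner-gray over 12 cells = 5953  → 28.2861
row 5: Σ corner-gray over 12 cells = 5590  → 26.5612
row 6: Σ corner-gray over 12 cells = 6274  → 29.8113
row 7: Σ corner-gray over 12 cells = 6504  → 30.9042
row 8: Σ corner-gray over 12 cells = 6492  → 30.8472
row 9: Σ corner-gray over 12 cells = 6238  → 29.6403
Σ rows: total corner-gray = 65002  → 308.8612 mm³


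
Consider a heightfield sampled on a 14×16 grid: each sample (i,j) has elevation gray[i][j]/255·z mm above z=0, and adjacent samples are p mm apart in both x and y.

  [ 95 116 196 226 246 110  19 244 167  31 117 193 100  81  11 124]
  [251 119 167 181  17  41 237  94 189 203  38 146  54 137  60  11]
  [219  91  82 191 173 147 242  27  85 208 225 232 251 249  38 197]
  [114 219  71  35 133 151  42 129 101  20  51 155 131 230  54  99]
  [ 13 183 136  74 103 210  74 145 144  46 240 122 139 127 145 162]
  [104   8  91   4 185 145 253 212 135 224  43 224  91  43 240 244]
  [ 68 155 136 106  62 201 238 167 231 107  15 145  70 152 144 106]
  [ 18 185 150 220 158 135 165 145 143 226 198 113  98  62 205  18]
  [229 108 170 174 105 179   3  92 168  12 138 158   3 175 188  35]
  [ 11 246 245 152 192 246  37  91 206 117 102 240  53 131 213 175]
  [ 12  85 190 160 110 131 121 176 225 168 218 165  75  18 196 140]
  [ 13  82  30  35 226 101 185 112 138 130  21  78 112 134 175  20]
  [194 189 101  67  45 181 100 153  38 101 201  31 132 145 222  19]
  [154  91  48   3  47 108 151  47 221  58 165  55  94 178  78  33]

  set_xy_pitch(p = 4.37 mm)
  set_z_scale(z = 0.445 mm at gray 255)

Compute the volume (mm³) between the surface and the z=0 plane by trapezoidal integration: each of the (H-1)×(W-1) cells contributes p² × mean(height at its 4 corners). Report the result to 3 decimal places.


851.445

height_mm = gray/255 × 0.445; cell vol = 4.37² × mean(4 corners)
unit = 4.37² × 0.445 / (4×255) = 0.00833149 mm³ per gray-sum
row 0: Σ corner-gray over 15 cells = 7561  → 62.9944
row 1: Σ corner-gray over 15 cells = 8526  → 71.0343
row 2: Σ corner-gray over 15 cells = 8155  → 67.9433
row 3: Σ corner-gray over 15 cells = 7208  → 60.0534
row 4: Σ corner-gray over 15 cells = 8095  → 67.4434
row 5: Σ corner-gray over 15 cells = 8176  → 68.1183
row 6: Σ corner-gray over 15 cells = 8474  → 70.6011
row 7: Σ corner-gray over 15 cells = 8052  → 67.0852
row 8: Σ corner-gray over 15 cells = 8338  → 69.4680
row 9: Σ corner-gray over 15 cells = 8956  → 74.6168
row 10: Σ corner-gray over 15 cells = 7379  → 61.4781
row 11: Σ corner-gray over 15 cells = 6776  → 56.4542
row 12: Σ corner-gray over 15 cells = 6500  → 54.1547
Σ rows: total corner-gray = 102196  → 851.4450 mm³


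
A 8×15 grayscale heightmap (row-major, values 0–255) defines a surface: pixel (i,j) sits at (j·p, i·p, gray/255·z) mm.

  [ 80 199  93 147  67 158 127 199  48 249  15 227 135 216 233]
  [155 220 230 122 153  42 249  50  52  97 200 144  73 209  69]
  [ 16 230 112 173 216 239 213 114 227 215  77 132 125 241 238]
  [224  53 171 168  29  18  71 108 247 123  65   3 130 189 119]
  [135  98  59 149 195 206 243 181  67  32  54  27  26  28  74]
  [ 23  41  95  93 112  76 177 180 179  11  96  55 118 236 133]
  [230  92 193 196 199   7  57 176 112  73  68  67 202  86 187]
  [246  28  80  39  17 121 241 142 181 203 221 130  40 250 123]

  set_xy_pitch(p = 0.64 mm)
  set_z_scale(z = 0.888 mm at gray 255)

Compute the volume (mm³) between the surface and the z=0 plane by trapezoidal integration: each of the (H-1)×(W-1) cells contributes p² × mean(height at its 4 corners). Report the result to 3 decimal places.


height_mm = gray/255 × 0.888; cell vol = 0.64² × mean(4 corners)
unit = 0.64² × 0.888 / (4×255) = 0.000356593 mm³ per gray-sum
row 0: Σ corner-gray over 14 cells = 7979  → 2.8453
row 1: Σ corner-gray over 14 cells = 8788  → 3.1337
row 2: Σ corner-gray over 14 cells = 7975  → 2.8438
row 3: Σ corner-gray over 14 cells = 6032  → 2.1510
row 4: Σ corner-gray over 14 cells = 6033  → 2.1513
row 5: Σ corner-gray over 14 cells = 6567  → 2.3417
row 6: Σ corner-gray over 14 cells = 7228  → 2.5775
Σ rows: total corner-gray = 50602  → 18.0443 mm³

18.044


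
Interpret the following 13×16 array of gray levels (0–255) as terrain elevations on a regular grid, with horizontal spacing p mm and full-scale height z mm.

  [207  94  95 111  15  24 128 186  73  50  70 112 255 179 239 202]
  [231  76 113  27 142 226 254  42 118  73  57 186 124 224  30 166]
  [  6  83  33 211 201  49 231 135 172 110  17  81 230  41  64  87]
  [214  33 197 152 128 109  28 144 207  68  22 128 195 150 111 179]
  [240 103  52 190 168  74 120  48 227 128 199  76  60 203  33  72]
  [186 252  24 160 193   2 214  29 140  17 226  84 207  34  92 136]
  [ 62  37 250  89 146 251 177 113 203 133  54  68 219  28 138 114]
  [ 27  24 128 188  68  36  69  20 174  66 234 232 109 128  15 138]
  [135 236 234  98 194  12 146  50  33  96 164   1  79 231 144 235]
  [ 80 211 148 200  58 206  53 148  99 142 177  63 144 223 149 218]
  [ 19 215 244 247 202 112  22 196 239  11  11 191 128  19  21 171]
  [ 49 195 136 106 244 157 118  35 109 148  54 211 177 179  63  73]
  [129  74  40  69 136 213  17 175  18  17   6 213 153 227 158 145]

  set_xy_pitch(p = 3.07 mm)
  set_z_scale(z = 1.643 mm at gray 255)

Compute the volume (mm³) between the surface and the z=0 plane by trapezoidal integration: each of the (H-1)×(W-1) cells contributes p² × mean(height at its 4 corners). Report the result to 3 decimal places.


height_mm = gray/255 × 1.643; cell vol = 3.07² × mean(4 corners)
unit = 3.07² × 1.643 / (4×255) = 0.0151815 mm³ per gray-sum
row 0: Σ corner-gray over 15 cells = 7452  → 113.1324
row 1: Σ corner-gray over 15 cells = 7190  → 109.1548
row 2: Σ corner-gray over 15 cells = 7146  → 108.4869
row 3: Σ corner-gray over 15 cells = 7411  → 112.5100
row 4: Σ corner-gray over 15 cells = 7344  → 111.4928
row 5: Σ corner-gray over 15 cells = 7658  → 116.2598
row 6: Σ corner-gray over 15 cells = 7135  → 108.3199
row 7: Σ corner-gray over 15 cells = 6953  → 105.5568
row 8: Σ corner-gray over 15 cells = 8146  → 123.6683
row 9: Σ corner-gray over 15 cells = 8246  → 125.1865
row 10: Σ corner-gray over 15 cells = 7892  → 119.8122
row 11: Σ corner-gray over 15 cells = 7292  → 110.7034
Σ rows: total corner-gray = 89865  → 1364.2838 mm³

1364.284


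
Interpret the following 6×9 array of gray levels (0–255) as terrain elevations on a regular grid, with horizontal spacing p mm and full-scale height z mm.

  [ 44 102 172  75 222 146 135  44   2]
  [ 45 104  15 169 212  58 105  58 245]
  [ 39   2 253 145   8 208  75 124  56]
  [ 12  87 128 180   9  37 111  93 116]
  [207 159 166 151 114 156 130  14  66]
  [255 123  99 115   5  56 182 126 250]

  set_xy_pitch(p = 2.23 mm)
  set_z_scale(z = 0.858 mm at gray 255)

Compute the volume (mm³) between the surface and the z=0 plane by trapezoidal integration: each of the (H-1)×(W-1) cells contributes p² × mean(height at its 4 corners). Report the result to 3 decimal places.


73.668

height_mm = gray/255 × 0.858; cell vol = 2.23² × mean(4 corners)
unit = 2.23² × 0.858 / (4×255) = 0.00418309 mm³ per gray-sum
row 0: Σ corner-gray over 8 cells = 3570  → 14.9336
row 1: Σ corner-gray over 8 cells = 3457  → 14.4609
row 2: Σ corner-gray over 8 cells = 3143  → 13.1474
row 3: Σ corner-gray over 8 cells = 3471  → 14.5195
row 4: Σ corner-gray over 8 cells = 3970  → 16.6069
Σ rows: total corner-gray = 17611  → 73.6683 mm³


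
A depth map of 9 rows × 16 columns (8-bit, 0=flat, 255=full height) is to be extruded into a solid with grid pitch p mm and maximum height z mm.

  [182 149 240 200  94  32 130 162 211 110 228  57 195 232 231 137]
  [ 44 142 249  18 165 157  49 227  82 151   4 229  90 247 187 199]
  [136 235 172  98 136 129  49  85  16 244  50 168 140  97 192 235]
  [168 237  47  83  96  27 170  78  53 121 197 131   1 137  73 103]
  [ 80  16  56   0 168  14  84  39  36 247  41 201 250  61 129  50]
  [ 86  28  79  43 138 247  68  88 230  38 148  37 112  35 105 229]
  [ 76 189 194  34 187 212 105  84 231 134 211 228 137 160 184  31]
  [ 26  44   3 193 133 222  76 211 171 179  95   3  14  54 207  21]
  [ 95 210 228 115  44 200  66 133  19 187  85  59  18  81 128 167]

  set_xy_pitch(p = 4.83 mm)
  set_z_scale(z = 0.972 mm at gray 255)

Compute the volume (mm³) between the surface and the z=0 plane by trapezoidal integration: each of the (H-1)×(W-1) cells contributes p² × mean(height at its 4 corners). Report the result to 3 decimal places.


1307.298

height_mm = gray/255 × 0.972; cell vol = 4.83² × mean(4 corners)
unit = 4.83² × 0.972 / (4×255) = 0.0222311 mm³ per gray-sum
row 0: Σ corner-gray over 15 cells = 9098  → 202.2583
row 1: Σ corner-gray over 15 cells = 8230  → 182.9617
row 2: Σ corner-gray over 15 cells = 7166  → 159.3078
row 3: Σ corner-gray over 15 cells = 5987  → 133.0974
row 4: Σ corner-gray over 15 cells = 5921  → 131.6302
row 5: Σ corner-gray over 15 cells = 7794  → 173.2690
row 6: Σ corner-gray over 15 cells = 7944  → 176.6036
row 7: Σ corner-gray over 15 cells = 6665  → 148.1701
Σ rows: total corner-gray = 58805  → 1307.2980 mm³


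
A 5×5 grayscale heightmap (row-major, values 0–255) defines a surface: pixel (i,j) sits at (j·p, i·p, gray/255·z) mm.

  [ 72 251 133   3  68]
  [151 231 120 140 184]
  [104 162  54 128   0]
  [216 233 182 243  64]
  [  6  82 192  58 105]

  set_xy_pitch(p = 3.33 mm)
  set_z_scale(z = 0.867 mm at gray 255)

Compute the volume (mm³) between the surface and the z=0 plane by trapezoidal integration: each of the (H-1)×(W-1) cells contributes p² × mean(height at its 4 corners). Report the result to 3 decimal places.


85.763

height_mm = gray/255 × 0.867; cell vol = 3.33² × mean(4 corners)
unit = 3.33² × 0.867 / (4×255) = 0.00942557 mm³ per gray-sum
row 0: Σ corner-gray over 4 cells = 2231  → 21.0284
row 1: Σ corner-gray over 4 cells = 2109  → 19.8785
row 2: Σ corner-gray over 4 cells = 2388  → 22.5082
row 3: Σ corner-gray over 4 cells = 2371  → 22.3480
Σ rows: total corner-gray = 9099  → 85.7632 mm³


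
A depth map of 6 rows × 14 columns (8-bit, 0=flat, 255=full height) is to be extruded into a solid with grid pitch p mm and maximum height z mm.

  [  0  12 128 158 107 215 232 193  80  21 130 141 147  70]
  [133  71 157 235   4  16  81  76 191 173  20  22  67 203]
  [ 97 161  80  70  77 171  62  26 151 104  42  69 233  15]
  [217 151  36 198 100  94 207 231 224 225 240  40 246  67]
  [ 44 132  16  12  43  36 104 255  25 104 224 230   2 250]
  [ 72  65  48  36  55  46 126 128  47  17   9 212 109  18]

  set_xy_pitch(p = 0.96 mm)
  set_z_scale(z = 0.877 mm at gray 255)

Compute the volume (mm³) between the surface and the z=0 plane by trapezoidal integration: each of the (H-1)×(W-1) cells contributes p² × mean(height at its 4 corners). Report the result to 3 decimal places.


23.195

height_mm = gray/255 × 0.877; cell vol = 0.96² × mean(4 corners)
unit = 0.96² × 0.877 / (4×255) = 0.000792395 mm³ per gray-sum
row 0: Σ corner-gray over 13 cells = 5760  → 4.5642
row 1: Σ corner-gray over 13 cells = 5166  → 4.0935
row 2: Σ corner-gray over 13 cells = 6872  → 5.4453
row 3: Σ corner-gray over 13 cells = 6928  → 5.4897
row 4: Σ corner-gray over 13 cells = 4546  → 3.6022
Σ rows: total corner-gray = 29272  → 23.1950 mm³


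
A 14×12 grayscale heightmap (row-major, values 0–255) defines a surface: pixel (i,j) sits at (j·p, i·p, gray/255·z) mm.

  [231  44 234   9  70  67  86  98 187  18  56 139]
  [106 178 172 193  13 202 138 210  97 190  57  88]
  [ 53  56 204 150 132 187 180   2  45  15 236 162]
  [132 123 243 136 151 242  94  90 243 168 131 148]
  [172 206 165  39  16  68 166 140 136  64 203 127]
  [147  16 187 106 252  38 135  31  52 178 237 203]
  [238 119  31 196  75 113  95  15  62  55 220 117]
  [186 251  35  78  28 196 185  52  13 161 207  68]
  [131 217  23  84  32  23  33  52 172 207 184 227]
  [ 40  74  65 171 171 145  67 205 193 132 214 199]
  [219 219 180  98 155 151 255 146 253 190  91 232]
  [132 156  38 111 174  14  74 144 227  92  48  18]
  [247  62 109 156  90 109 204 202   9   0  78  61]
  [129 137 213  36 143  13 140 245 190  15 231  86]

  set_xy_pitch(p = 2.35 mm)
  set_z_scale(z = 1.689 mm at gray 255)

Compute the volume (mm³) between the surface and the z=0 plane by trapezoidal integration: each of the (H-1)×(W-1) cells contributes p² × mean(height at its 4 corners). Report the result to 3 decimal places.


height_mm = gray/255 × 1.689; cell vol = 2.35² × mean(4 corners)
unit = 2.35² × 1.689 / (4×255) = 0.00914461 mm³ per gray-sum
row 0: Σ corner-gray over 11 cells = 5202  → 47.5703
row 1: Σ corner-gray over 11 cells = 5723  → 52.3346
row 2: Σ corner-gray over 11 cells = 6151  → 56.2485
row 3: Σ corner-gray over 11 cells = 6227  → 56.9435
row 4: Σ corner-gray over 11 cells = 5519  → 50.4691
row 5: Σ corner-gray over 11 cells = 5131  → 46.9210
row 6: Σ corner-gray over 11 cells = 4983  → 45.5676
row 7: Σ corner-gray over 11 cells = 5078  → 46.4363
row 8: Σ corner-gray over 11 cells = 5525  → 50.5240
row 9: Σ corner-gray over 11 cells = 7040  → 64.3781
row 10: Σ corner-gray over 11 cells = 6233  → 56.9984
row 11: Σ corner-gray over 11 cells = 4652  → 42.5407
row 12: Σ corner-gray over 11 cells = 5287  → 48.3476
Σ rows: total corner-gray = 72751  → 665.2795 mm³

665.280


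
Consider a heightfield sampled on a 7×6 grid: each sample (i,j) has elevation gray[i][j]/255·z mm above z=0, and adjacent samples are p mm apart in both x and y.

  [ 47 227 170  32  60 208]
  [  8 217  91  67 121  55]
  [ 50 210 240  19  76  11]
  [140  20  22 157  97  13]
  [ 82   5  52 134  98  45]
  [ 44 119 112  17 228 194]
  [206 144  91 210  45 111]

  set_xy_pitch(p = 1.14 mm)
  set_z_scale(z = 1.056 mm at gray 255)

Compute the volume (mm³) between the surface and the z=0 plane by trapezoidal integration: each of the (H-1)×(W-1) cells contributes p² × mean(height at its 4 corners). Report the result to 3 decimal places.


16.444

height_mm = gray/255 × 1.056; cell vol = 1.14² × mean(4 corners)
unit = 1.14² × 1.056 / (4×255) = 0.00134547 mm³ per gray-sum
row 0: Σ corner-gray over 5 cells = 2288  → 3.0784
row 1: Σ corner-gray over 5 cells = 2206  → 2.9681
row 2: Σ corner-gray over 5 cells = 1896  → 2.5510
row 3: Σ corner-gray over 5 cells = 1450  → 1.9509
row 4: Σ corner-gray over 5 cells = 1895  → 2.5497
row 5: Σ corner-gray over 5 cells = 2487  → 3.3462
Σ rows: total corner-gray = 12222  → 16.4443 mm³


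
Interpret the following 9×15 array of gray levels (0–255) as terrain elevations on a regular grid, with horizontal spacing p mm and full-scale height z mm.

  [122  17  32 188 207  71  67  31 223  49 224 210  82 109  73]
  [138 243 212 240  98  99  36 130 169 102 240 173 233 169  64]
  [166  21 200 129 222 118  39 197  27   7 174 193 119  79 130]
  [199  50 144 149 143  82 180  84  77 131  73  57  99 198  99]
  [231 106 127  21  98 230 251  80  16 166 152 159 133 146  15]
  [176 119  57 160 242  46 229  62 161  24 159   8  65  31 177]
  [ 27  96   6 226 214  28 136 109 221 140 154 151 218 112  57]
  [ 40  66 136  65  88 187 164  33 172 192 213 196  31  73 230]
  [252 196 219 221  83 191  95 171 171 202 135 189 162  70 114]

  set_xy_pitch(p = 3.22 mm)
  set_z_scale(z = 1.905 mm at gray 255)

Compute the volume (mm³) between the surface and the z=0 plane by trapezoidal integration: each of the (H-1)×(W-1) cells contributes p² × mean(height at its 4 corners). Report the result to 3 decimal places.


height_mm = gray/255 × 1.905; cell vol = 3.22² × mean(4 corners)
unit = 3.22² × 1.905 / (4×255) = 0.0193645 mm³ per gray-sum
row 0: Σ corner-gray over 14 cells = 7705  → 149.2036
row 1: Σ corner-gray over 14 cells = 7836  → 151.7403
row 2: Σ corner-gray over 14 cells = 6578  → 127.3798
row 3: Σ corner-gray over 14 cells = 6848  → 132.6082
row 4: Σ corner-gray over 14 cells = 6695  → 129.6454
row 5: Σ corner-gray over 14 cells = 6785  → 131.3882
row 6: Σ corner-gray over 14 cells = 7208  → 139.5794
row 7: Σ corner-gray over 14 cells = 8078  → 156.4265
Σ rows: total corner-gray = 57733  → 1117.9714 mm³

1117.971


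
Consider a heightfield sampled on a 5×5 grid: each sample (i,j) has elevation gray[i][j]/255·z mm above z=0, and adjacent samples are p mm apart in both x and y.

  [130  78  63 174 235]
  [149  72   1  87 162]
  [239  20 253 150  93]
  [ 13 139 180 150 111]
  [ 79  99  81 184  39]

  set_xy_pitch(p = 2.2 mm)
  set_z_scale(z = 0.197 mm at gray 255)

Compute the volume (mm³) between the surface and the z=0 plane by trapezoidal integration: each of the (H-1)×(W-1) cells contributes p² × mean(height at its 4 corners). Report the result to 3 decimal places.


7.088

height_mm = gray/255 × 0.197; cell vol = 2.2² × mean(4 corners)
unit = 2.2² × 0.197 / (4×255) = 0.000934784 mm³ per gray-sum
row 0: Σ corner-gray over 4 cells = 1626  → 1.5200
row 1: Σ corner-gray over 4 cells = 1809  → 1.6910
row 2: Σ corner-gray over 4 cells = 2240  → 2.0939
row 3: Σ corner-gray over 4 cells = 1908  → 1.7836
Σ rows: total corner-gray = 7583  → 7.0885 mm³


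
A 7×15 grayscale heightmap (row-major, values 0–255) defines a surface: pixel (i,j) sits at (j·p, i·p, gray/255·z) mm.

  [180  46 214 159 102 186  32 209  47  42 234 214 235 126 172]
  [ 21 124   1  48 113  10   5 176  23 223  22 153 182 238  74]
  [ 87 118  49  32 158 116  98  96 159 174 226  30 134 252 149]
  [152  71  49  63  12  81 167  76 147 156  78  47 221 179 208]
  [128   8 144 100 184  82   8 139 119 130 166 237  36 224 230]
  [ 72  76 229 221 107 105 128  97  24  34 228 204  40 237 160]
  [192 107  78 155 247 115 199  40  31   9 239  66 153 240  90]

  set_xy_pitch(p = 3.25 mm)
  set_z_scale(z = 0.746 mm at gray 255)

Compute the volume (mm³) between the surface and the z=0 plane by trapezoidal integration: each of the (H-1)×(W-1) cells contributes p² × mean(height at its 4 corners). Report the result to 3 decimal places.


height_mm = gray/255 × 0.746; cell vol = 3.25² × mean(4 corners)
unit = 3.25² × 0.746 / (4×255) = 0.00772512 mm³ per gray-sum
row 0: Σ corner-gray over 14 cells = 6775  → 52.3377
row 1: Σ corner-gray over 14 cells = 6251  → 48.2897
row 2: Σ corner-gray over 14 cells = 6574  → 50.7850
row 3: Σ corner-gray over 14 cells = 6566  → 50.7232
row 4: Σ corner-gray over 14 cells = 7204  → 55.6518
row 5: Σ corner-gray over 14 cells = 7332  → 56.6406
Σ rows: total corner-gray = 40702  → 314.4279 mm³

314.428


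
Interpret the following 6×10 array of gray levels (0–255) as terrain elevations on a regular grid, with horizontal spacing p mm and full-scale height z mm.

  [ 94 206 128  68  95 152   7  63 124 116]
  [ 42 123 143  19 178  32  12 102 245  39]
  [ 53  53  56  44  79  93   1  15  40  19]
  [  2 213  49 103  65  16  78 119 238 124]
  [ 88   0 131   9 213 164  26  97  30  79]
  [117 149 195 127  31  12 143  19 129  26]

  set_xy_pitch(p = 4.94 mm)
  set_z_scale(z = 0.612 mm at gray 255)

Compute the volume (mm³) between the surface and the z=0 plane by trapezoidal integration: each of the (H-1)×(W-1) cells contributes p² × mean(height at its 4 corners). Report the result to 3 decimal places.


height_mm = gray/255 × 0.612; cell vol = 4.94² × mean(4 corners)
unit = 4.94² × 0.612 / (4×255) = 0.0146422 mm³ per gray-sum
row 0: Σ corner-gray over 9 cells = 3685  → 53.9564
row 1: Σ corner-gray over 9 cells = 2623  → 38.4064
row 2: Σ corner-gray over 9 cells = 2722  → 39.8560
row 3: Σ corner-gray over 9 cells = 3395  → 49.7101
row 4: Σ corner-gray over 9 cells = 3260  → 47.7334
Σ rows: total corner-gray = 15685  → 229.6623 mm³

229.662


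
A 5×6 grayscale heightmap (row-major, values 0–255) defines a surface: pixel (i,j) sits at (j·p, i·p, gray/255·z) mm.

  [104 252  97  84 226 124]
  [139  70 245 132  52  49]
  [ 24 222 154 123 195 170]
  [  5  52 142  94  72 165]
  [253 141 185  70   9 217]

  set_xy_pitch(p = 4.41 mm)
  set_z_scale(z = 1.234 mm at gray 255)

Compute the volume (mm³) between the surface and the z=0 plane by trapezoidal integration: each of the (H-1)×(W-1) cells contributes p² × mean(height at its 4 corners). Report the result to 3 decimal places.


238.625

height_mm = gray/255 × 1.234; cell vol = 4.41² × mean(4 corners)
unit = 4.41² × 1.234 / (4×255) = 0.0235284 mm³ per gray-sum
row 0: Σ corner-gray over 5 cells = 2732  → 64.2796
row 1: Σ corner-gray over 5 cells = 2768  → 65.1266
row 2: Σ corner-gray over 5 cells = 2472  → 58.1622
row 3: Σ corner-gray over 5 cells = 2170  → 51.0566
Σ rows: total corner-gray = 10142  → 238.6249 mm³


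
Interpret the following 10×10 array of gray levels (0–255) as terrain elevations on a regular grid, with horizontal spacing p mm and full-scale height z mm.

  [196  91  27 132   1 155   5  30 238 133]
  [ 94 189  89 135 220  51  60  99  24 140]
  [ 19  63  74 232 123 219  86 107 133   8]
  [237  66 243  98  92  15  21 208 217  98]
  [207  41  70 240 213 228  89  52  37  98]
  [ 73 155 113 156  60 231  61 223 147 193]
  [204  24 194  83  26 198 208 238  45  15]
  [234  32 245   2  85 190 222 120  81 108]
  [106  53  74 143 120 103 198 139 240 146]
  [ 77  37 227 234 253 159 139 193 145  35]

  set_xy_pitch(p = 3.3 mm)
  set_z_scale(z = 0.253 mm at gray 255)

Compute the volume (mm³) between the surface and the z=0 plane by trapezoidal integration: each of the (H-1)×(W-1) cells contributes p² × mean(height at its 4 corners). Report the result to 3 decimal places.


109.950

height_mm = gray/255 × 0.253; cell vol = 3.3² × mean(4 corners)
unit = 3.3² × 0.253 / (4×255) = 0.00270115 mm³ per gray-sum
row 0: Σ corner-gray over 9 cells = 3655  → 9.8727
row 1: Σ corner-gray over 9 cells = 4069  → 10.9910
row 2: Σ corner-gray over 9 cells = 4356  → 11.7662
row 3: Σ corner-gray over 9 cells = 4500  → 12.1552
row 4: Σ corner-gray over 9 cells = 4803  → 12.9736
row 5: Σ corner-gray over 9 cells = 4809  → 12.9898
row 6: Σ corner-gray over 9 cells = 4547  → 12.2821
row 7: Σ corner-gray over 9 cells = 4688  → 12.6630
row 8: Σ corner-gray over 9 cells = 5278  → 14.2567
Σ rows: total corner-gray = 40705  → 109.9502 mm³


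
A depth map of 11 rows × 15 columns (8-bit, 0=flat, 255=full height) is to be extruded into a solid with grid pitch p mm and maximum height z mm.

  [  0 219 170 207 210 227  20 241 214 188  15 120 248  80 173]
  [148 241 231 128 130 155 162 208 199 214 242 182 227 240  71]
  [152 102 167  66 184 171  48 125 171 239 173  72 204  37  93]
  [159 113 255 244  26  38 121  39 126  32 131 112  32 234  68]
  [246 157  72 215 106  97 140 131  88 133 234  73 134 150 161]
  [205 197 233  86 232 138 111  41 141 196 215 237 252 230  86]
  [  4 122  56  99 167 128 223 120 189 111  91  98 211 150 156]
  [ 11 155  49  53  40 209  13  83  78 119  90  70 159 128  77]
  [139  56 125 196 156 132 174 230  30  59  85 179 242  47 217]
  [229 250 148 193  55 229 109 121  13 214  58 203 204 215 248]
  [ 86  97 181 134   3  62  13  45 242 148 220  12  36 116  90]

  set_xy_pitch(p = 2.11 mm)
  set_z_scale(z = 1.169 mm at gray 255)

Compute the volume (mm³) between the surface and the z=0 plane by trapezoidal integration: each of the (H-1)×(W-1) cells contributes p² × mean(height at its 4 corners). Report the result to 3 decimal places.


height_mm = gray/255 × 1.169; cell vol = 2.11² × mean(4 corners)
unit = 2.11² × 1.169 / (4×255) = 0.00510246 mm³ per gray-sum
row 0: Σ corner-gray over 14 cells = 9828  → 50.1469
row 1: Σ corner-gray over 14 cells = 9100  → 46.4323
row 2: Σ corner-gray over 14 cells = 6996  → 35.6968
row 3: Σ corner-gray over 14 cells = 7100  → 36.2274
row 4: Σ corner-gray over 14 cells = 8776  → 44.7792
row 5: Σ corner-gray over 14 cells = 8599  → 43.8760
row 6: Σ corner-gray over 14 cells = 6270  → 31.9924
row 7: Σ corner-gray over 14 cells = 6358  → 32.4414
row 8: Σ corner-gray over 14 cells = 8279  → 42.2432
row 9: Σ corner-gray over 14 cells = 7295  → 37.2224
Σ rows: total corner-gray = 78601  → 401.0581 mm³

401.058


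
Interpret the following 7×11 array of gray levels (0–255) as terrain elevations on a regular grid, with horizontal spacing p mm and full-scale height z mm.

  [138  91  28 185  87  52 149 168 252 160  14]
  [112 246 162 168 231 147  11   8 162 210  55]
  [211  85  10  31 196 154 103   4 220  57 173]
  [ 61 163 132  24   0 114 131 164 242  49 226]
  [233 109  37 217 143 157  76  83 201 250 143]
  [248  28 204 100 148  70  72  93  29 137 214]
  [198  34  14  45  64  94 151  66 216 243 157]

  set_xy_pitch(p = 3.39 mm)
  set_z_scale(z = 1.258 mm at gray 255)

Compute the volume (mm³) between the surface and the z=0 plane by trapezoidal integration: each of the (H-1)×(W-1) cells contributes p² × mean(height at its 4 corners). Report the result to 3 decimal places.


height_mm = gray/255 × 1.258; cell vol = 3.39² × mean(4 corners)
unit = 3.39² × 1.258 / (4×255) = 0.0141736 mm³ per gray-sum
row 0: Σ corner-gray over 10 cells = 5353  → 75.8712
row 1: Σ corner-gray over 10 cells = 4961  → 70.3152
row 2: Σ corner-gray over 10 cells = 4429  → 62.7748
row 3: Σ corner-gray over 10 cells = 5247  → 74.3688
row 4: Σ corner-gray over 10 cells = 5146  → 72.9373
row 5: Σ corner-gray over 10 cells = 4433  → 62.8315
Σ rows: total corner-gray = 29569  → 419.0989 mm³

419.099


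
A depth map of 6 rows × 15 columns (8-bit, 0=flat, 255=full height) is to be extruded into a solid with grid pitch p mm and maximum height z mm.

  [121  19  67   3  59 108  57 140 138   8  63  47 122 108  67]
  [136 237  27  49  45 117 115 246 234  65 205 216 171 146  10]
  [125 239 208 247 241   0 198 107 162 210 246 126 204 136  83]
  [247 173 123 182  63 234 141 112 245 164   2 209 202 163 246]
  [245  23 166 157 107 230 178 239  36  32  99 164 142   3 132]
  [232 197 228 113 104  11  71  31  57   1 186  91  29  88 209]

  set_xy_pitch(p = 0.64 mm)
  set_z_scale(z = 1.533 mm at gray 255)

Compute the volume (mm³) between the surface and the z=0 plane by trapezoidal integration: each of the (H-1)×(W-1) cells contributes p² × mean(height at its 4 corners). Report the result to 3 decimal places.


23.709

height_mm = gray/255 × 1.533; cell vol = 0.64² × mean(4 corners)
unit = 0.64² × 1.533 / (4×255) = 0.000615605 mm³ per gray-sum
row 0: Σ corner-gray over 14 cells = 5958  → 3.6678
row 1: Σ corner-gray over 14 cells = 8748  → 5.3853
row 2: Σ corner-gray over 14 cells = 9375  → 5.7713
row 3: Σ corner-gray over 14 cells = 8048  → 4.9544
row 4: Σ corner-gray over 14 cells = 6384  → 3.9300
Σ rows: total corner-gray = 38513  → 23.7088 mm³


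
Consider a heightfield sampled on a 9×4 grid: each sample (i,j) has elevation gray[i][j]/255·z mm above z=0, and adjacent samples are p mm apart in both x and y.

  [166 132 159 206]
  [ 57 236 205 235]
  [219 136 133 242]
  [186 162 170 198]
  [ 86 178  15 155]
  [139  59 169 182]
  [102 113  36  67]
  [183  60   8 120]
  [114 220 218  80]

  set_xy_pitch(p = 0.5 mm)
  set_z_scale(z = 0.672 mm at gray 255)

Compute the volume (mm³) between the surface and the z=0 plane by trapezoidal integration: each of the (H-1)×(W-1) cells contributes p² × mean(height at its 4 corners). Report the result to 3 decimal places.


height_mm = gray/255 × 0.672; cell vol = 0.5² × mean(4 corners)
unit = 0.5² × 0.672 / (4×255) = 0.000164706 mm³ per gray-sum
row 0: Σ corner-gray over 3 cells = 2128  → 0.3505
row 1: Σ corner-gray over 3 cells = 2173  → 0.3579
row 2: Σ corner-gray over 3 cells = 2047  → 0.3372
row 3: Σ corner-gray over 3 cells = 1675  → 0.2759
row 4: Σ corner-gray over 3 cells = 1404  → 0.2312
row 5: Σ corner-gray over 3 cells = 1244  → 0.2049
row 6: Σ corner-gray over 3 cells = 906  → 0.1492
row 7: Σ corner-gray over 3 cells = 1509  → 0.2485
Σ rows: total corner-gray = 13086  → 2.1553 mm³

2.155


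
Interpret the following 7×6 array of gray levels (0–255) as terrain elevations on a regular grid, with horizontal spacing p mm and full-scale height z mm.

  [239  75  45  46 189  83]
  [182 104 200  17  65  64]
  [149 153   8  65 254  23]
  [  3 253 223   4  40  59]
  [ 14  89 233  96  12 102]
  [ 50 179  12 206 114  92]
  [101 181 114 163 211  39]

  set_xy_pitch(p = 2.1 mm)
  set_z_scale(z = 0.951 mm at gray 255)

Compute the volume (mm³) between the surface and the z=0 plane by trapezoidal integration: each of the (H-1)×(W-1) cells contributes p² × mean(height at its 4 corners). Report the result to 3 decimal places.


height_mm = gray/255 × 0.951; cell vol = 2.1² × mean(4 corners)
unit = 2.1² × 0.951 / (4×255) = 0.00411168 mm³ per gray-sum
row 0: Σ corner-gray over 5 cells = 2050  → 8.4289
row 1: Σ corner-gray over 5 cells = 2150  → 8.8401
row 2: Σ corner-gray over 5 cells = 2234  → 9.1855
row 3: Σ corner-gray over 5 cells = 2078  → 8.5441
row 4: Σ corner-gray over 5 cells = 2140  → 8.7990
row 5: Σ corner-gray over 5 cells = 2642  → 10.8630
Σ rows: total corner-gray = 13294  → 54.6606 mm³

54.661


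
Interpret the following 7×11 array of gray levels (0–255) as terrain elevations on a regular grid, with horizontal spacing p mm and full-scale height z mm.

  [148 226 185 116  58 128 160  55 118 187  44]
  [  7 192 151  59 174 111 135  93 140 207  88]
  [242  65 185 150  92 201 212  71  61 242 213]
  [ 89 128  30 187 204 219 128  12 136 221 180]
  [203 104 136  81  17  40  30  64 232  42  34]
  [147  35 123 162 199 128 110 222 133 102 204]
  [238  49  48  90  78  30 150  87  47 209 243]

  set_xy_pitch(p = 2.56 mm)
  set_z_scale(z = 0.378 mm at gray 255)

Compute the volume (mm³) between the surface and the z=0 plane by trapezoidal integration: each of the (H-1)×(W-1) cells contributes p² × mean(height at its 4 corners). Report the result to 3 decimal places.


74.301

height_mm = gray/255 × 0.378; cell vol = 2.56² × mean(4 corners)
unit = 2.56² × 0.378 / (4×255) = 0.00242869 mm³ per gray-sum
row 0: Σ corner-gray over 10 cells = 5277  → 12.8162
row 1: Σ corner-gray over 10 cells = 5632  → 13.6784
row 2: Σ corner-gray over 10 cells = 5812  → 14.1155
row 3: Σ corner-gray over 10 cells = 4528  → 10.9971
row 4: Σ corner-gray over 10 cells = 4508  → 10.9485
row 5: Σ corner-gray over 10 cells = 4836  → 11.7451
Σ rows: total corner-gray = 30593  → 74.3008 mm³


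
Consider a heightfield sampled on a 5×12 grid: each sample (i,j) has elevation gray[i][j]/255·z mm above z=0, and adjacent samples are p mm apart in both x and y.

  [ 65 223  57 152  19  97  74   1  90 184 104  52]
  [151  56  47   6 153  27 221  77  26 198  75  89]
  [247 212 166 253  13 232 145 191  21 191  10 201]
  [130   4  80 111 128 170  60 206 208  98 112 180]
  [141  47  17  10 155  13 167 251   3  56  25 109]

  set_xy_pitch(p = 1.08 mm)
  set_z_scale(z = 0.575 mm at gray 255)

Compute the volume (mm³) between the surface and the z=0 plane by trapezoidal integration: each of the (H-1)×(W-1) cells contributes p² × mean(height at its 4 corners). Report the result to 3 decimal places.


height_mm = gray/255 × 0.575; cell vol = 1.08² × mean(4 corners)
unit = 1.08² × 0.575 / (4×255) = 0.000657529 mm³ per gray-sum
row 0: Σ corner-gray over 11 cells = 4131  → 2.7163
row 1: Σ corner-gray over 11 cells = 5328  → 3.5033
row 2: Σ corner-gray over 11 cells = 5980  → 3.9320
row 3: Σ corner-gray over 11 cells = 4402  → 2.8944
Σ rows: total corner-gray = 19841  → 13.0460 mm³

13.046


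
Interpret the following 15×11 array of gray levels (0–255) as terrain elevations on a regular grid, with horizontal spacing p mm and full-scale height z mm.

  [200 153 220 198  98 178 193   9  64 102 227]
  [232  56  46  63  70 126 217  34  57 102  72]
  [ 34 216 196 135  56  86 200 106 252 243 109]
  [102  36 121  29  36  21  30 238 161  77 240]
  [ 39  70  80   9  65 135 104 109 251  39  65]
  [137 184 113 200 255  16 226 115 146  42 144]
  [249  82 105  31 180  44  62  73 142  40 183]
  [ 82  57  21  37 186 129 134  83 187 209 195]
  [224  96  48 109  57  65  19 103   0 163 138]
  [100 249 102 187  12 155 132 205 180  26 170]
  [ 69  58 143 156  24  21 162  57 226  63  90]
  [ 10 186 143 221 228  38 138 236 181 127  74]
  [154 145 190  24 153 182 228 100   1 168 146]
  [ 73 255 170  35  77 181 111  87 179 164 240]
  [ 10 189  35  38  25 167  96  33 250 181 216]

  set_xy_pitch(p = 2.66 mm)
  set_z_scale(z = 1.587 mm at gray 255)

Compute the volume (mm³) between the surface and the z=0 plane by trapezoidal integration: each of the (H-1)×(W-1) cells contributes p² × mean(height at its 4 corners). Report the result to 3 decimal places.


height_mm = gray/255 × 1.587; cell vol = 2.66² × mean(4 corners)
unit = 2.66² × 1.587 / (4×255) = 0.0110088 mm³ per gray-sum
row 0: Σ corner-gray over 10 cells = 4703  → 51.7744
row 1: Σ corner-gray over 10 cells = 4969  → 54.7027
row 2: Σ corner-gray over 10 cells = 4963  → 54.6367
row 3: Σ corner-gray over 10 cells = 3668  → 40.3803
row 4: Σ corner-gray over 10 cells = 4703  → 51.7744
row 5: Σ corner-gray over 10 cells = 4825  → 53.1175
row 6: Σ corner-gray over 10 cells = 4313  → 47.4810
row 7: Σ corner-gray over 10 cells = 4045  → 44.5306
row 8: Σ corner-gray over 10 cells = 4448  → 48.9671
row 9: Σ corner-gray over 10 cells = 4745  → 52.2368
row 10: Σ corner-gray over 10 cells = 5059  → 55.6935
row 11: Σ corner-gray over 10 cells = 5762  → 63.4327
row 12: Σ corner-gray over 10 cells = 5513  → 60.6915
row 13: Σ corner-gray over 10 cells = 5085  → 55.9798
Σ rows: total corner-gray = 66801  → 735.3989 mm³

735.399
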